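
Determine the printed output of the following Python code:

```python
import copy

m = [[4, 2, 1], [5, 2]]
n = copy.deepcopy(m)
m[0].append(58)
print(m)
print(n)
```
[[4, 2, 1, 58], [5, 2]]
[[4, 2, 1], [5, 2]]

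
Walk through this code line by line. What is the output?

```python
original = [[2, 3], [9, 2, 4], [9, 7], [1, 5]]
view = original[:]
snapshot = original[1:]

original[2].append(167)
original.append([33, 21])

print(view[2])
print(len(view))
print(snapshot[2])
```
[9, 7, 167]
4
[1, 5]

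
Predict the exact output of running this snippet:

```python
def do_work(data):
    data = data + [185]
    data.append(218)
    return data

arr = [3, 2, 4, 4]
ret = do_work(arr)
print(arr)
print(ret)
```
[3, 2, 4, 4]
[3, 2, 4, 4, 185, 218]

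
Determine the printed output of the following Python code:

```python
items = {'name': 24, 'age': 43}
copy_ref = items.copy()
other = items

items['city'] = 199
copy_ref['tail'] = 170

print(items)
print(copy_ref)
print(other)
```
{'name': 24, 'age': 43, 'city': 199}
{'name': 24, 'age': 43, 'tail': 170}
{'name': 24, 'age': 43, 'city': 199}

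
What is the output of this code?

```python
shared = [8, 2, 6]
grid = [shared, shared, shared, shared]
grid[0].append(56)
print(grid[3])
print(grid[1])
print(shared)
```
[8, 2, 6, 56]
[8, 2, 6, 56]
[8, 2, 6, 56]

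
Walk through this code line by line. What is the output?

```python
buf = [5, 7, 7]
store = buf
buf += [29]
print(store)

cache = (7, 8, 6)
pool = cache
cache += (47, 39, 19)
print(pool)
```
[5, 7, 7, 29]
(7, 8, 6)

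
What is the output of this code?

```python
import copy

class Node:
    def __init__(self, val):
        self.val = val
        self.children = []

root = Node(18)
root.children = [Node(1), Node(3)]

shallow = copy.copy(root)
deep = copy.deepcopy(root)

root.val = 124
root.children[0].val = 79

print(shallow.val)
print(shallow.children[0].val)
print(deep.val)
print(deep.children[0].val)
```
18
79
18
1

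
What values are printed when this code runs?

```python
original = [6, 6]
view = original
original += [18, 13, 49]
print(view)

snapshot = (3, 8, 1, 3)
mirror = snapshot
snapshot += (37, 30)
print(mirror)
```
[6, 6, 18, 13, 49]
(3, 8, 1, 3)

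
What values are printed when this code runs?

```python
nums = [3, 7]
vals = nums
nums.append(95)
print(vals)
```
[3, 7, 95]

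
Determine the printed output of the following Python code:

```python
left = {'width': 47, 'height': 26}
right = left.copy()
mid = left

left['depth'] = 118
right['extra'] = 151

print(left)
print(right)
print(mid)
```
{'width': 47, 'height': 26, 'depth': 118}
{'width': 47, 'height': 26, 'extra': 151}
{'width': 47, 'height': 26, 'depth': 118}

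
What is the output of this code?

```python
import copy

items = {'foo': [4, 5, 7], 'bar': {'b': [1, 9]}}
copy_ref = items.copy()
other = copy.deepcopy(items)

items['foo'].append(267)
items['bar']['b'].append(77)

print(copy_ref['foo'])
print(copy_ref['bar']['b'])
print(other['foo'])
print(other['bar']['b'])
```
[4, 5, 7, 267]
[1, 9, 77]
[4, 5, 7]
[1, 9]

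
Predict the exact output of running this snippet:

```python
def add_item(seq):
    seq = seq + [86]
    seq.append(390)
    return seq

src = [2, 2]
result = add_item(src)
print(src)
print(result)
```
[2, 2]
[2, 2, 86, 390]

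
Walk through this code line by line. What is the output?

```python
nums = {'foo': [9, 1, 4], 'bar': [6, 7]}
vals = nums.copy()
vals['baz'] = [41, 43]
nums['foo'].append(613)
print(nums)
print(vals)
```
{'foo': [9, 1, 4, 613], 'bar': [6, 7]}
{'foo': [9, 1, 4, 613], 'bar': [6, 7], 'baz': [41, 43]}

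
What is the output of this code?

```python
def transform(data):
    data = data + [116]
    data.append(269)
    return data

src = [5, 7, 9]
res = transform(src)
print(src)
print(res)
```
[5, 7, 9]
[5, 7, 9, 116, 269]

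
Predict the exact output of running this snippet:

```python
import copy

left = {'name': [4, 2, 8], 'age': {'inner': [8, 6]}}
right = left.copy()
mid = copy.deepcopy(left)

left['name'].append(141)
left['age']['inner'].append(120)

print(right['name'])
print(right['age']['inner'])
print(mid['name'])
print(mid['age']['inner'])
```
[4, 2, 8, 141]
[8, 6, 120]
[4, 2, 8]
[8, 6]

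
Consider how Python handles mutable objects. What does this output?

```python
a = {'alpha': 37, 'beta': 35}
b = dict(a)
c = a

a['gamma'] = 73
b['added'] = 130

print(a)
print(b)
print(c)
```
{'alpha': 37, 'beta': 35, 'gamma': 73}
{'alpha': 37, 'beta': 35, 'added': 130}
{'alpha': 37, 'beta': 35, 'gamma': 73}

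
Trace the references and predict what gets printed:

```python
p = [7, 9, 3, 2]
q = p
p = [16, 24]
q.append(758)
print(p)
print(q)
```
[16, 24]
[7, 9, 3, 2, 758]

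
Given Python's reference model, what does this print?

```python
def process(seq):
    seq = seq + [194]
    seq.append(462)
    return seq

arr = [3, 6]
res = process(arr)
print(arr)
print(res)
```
[3, 6]
[3, 6, 194, 462]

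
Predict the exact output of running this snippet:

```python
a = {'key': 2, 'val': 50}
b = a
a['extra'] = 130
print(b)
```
{'key': 2, 'val': 50, 'extra': 130}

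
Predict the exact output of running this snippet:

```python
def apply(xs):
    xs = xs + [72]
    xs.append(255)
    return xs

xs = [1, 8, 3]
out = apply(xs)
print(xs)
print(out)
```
[1, 8, 3]
[1, 8, 3, 72, 255]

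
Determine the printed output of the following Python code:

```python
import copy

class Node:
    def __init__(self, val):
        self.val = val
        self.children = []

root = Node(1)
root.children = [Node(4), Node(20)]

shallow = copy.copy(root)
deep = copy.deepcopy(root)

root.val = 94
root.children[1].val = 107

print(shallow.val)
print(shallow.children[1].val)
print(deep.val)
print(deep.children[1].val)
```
1
107
1
20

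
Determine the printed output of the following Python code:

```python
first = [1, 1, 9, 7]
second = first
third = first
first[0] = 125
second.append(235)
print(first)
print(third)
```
[125, 1, 9, 7, 235]
[125, 1, 9, 7, 235]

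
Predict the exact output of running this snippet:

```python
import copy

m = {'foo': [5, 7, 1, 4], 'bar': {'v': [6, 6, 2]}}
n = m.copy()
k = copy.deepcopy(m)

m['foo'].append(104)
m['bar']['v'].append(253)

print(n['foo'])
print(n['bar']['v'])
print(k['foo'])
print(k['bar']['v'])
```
[5, 7, 1, 4, 104]
[6, 6, 2, 253]
[5, 7, 1, 4]
[6, 6, 2]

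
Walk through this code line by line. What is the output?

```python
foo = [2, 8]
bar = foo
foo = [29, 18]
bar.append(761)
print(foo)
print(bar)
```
[29, 18]
[2, 8, 761]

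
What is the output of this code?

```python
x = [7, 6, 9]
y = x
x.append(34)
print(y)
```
[7, 6, 9, 34]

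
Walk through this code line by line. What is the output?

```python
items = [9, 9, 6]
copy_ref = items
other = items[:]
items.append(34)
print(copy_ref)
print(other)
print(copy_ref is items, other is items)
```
[9, 9, 6, 34]
[9, 9, 6]
True False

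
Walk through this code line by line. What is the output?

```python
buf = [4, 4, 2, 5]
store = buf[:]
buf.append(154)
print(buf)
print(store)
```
[4, 4, 2, 5, 154]
[4, 4, 2, 5]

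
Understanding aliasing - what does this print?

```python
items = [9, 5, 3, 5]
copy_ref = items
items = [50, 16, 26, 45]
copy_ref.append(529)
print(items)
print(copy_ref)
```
[50, 16, 26, 45]
[9, 5, 3, 5, 529]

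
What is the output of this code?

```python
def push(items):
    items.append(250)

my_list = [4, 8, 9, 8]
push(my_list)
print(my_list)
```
[4, 8, 9, 8, 250]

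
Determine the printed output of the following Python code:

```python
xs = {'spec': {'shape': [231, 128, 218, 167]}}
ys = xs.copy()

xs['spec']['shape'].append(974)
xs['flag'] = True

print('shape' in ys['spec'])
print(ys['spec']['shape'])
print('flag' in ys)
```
True
[231, 128, 218, 167, 974]
False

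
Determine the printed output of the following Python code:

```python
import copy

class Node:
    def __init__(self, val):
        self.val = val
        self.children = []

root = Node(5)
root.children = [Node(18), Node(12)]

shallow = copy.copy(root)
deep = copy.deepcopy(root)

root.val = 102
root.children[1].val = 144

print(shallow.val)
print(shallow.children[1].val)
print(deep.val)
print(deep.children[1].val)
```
5
144
5
12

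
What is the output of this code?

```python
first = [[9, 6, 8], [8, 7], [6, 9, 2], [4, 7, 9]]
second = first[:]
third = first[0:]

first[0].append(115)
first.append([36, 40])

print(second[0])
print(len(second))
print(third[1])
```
[9, 6, 8, 115]
4
[8, 7]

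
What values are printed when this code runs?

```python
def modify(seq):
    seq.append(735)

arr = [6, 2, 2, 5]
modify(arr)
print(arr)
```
[6, 2, 2, 5, 735]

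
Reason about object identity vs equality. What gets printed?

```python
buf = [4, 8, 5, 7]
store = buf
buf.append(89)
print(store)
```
[4, 8, 5, 7, 89]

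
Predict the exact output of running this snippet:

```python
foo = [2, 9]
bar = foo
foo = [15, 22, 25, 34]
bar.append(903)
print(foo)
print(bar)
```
[15, 22, 25, 34]
[2, 9, 903]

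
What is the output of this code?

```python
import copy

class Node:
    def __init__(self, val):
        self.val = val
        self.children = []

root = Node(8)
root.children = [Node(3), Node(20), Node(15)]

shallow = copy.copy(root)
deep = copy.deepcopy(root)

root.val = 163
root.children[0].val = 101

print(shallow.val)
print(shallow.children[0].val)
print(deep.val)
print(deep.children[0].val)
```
8
101
8
3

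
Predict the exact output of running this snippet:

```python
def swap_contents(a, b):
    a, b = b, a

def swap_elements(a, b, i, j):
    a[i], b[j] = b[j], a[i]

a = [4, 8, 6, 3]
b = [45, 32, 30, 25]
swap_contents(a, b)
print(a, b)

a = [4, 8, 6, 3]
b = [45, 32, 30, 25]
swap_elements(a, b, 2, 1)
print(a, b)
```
[4, 8, 6, 3] [45, 32, 30, 25]
[4, 8, 32, 3] [45, 6, 30, 25]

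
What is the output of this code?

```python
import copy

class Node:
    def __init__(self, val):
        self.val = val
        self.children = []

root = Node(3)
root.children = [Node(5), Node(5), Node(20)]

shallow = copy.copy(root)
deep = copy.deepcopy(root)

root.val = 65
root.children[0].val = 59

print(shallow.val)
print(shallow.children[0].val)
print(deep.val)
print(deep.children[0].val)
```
3
59
3
5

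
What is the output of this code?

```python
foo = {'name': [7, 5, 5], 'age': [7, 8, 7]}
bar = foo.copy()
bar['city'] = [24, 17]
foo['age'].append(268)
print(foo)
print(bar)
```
{'name': [7, 5, 5], 'age': [7, 8, 7, 268]}
{'name': [7, 5, 5], 'age': [7, 8, 7, 268], 'city': [24, 17]}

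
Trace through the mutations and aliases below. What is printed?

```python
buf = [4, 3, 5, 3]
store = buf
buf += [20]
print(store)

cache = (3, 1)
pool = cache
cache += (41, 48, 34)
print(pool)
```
[4, 3, 5, 3, 20]
(3, 1)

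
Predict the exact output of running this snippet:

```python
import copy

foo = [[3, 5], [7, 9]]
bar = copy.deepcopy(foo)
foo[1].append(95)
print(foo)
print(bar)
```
[[3, 5], [7, 9, 95]]
[[3, 5], [7, 9]]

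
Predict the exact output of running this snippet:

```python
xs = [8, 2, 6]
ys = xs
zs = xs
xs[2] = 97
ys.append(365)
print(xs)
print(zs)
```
[8, 2, 97, 365]
[8, 2, 97, 365]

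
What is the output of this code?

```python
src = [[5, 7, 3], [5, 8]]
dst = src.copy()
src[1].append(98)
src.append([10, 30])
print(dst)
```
[[5, 7, 3], [5, 8, 98]]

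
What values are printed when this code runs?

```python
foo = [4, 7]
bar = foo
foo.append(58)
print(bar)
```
[4, 7, 58]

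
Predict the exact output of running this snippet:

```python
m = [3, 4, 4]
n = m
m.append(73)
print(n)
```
[3, 4, 4, 73]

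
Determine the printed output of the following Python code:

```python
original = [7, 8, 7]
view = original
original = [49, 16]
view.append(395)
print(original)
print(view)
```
[49, 16]
[7, 8, 7, 395]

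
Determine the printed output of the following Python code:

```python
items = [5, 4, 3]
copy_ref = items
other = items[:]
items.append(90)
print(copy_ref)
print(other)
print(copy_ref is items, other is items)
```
[5, 4, 3, 90]
[5, 4, 3]
True False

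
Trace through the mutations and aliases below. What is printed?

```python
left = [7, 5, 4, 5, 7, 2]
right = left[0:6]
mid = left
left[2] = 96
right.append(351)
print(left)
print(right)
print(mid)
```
[7, 5, 96, 5, 7, 2]
[7, 5, 4, 5, 7, 2, 351]
[7, 5, 96, 5, 7, 2]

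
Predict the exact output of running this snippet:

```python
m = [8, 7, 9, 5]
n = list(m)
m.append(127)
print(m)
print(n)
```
[8, 7, 9, 5, 127]
[8, 7, 9, 5]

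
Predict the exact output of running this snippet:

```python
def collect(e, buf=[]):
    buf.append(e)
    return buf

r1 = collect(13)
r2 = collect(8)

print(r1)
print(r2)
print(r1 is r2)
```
[13, 8]
[13, 8]
True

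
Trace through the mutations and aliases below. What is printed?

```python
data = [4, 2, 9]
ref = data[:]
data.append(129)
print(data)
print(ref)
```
[4, 2, 9, 129]
[4, 2, 9]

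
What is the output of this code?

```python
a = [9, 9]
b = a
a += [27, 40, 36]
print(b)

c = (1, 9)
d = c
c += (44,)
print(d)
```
[9, 9, 27, 40, 36]
(1, 9)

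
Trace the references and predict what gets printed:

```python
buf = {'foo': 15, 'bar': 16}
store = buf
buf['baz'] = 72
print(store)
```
{'foo': 15, 'bar': 16, 'baz': 72}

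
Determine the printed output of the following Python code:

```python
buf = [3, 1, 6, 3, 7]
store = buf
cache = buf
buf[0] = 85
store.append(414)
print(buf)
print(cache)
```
[85, 1, 6, 3, 7, 414]
[85, 1, 6, 3, 7, 414]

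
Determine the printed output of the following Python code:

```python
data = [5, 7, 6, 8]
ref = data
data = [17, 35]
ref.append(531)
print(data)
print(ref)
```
[17, 35]
[5, 7, 6, 8, 531]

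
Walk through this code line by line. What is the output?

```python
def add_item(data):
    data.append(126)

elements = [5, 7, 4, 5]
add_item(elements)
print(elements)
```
[5, 7, 4, 5, 126]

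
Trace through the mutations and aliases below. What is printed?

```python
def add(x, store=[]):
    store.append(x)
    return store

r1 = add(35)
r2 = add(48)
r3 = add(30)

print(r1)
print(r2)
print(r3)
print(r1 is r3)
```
[35, 48, 30]
[35, 48, 30]
[35, 48, 30]
True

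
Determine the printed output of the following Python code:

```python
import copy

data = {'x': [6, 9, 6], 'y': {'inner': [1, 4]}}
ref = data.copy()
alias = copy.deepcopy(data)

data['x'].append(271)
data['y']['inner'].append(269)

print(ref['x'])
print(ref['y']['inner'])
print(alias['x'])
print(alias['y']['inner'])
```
[6, 9, 6, 271]
[1, 4, 269]
[6, 9, 6]
[1, 4]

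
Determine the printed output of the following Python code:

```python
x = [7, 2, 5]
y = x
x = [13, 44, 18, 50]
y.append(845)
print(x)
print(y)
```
[13, 44, 18, 50]
[7, 2, 5, 845]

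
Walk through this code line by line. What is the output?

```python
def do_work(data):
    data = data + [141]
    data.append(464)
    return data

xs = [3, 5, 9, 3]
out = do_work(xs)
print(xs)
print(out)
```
[3, 5, 9, 3]
[3, 5, 9, 3, 141, 464]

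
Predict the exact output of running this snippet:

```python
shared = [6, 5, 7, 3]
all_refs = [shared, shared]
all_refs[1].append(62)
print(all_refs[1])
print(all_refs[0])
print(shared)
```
[6, 5, 7, 3, 62]
[6, 5, 7, 3, 62]
[6, 5, 7, 3, 62]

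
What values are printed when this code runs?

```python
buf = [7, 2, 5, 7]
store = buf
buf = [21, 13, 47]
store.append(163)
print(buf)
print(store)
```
[21, 13, 47]
[7, 2, 5, 7, 163]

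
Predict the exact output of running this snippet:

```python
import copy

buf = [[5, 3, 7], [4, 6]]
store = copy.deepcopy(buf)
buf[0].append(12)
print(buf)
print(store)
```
[[5, 3, 7, 12], [4, 6]]
[[5, 3, 7], [4, 6]]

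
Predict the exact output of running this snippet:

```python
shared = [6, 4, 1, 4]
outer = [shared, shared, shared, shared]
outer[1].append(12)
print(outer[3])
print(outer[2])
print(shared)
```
[6, 4, 1, 4, 12]
[6, 4, 1, 4, 12]
[6, 4, 1, 4, 12]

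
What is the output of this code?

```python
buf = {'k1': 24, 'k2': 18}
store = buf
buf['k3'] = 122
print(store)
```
{'k1': 24, 'k2': 18, 'k3': 122}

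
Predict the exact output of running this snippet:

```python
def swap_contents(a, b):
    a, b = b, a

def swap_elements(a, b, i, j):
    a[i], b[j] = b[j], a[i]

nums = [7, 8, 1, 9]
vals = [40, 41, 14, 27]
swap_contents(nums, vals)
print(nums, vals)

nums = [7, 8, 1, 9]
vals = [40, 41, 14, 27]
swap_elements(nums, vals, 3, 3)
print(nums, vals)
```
[7, 8, 1, 9] [40, 41, 14, 27]
[7, 8, 1, 27] [40, 41, 14, 9]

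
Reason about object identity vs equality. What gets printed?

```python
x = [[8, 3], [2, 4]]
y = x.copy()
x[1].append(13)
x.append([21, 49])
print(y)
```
[[8, 3], [2, 4, 13]]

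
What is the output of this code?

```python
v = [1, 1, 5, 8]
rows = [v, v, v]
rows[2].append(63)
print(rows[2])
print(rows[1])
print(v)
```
[1, 1, 5, 8, 63]
[1, 1, 5, 8, 63]
[1, 1, 5, 8, 63]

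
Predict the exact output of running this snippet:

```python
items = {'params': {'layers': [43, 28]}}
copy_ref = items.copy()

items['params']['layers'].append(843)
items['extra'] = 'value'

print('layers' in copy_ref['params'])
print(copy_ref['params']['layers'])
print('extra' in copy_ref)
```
True
[43, 28, 843]
False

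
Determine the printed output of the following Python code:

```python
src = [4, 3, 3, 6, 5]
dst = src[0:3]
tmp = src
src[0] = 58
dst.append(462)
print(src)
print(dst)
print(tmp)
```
[58, 3, 3, 6, 5]
[4, 3, 3, 462]
[58, 3, 3, 6, 5]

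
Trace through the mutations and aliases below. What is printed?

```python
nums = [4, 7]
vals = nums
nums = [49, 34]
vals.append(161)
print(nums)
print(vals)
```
[49, 34]
[4, 7, 161]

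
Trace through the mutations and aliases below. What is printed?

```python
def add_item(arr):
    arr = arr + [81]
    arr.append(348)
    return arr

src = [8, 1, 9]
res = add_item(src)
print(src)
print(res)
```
[8, 1, 9]
[8, 1, 9, 81, 348]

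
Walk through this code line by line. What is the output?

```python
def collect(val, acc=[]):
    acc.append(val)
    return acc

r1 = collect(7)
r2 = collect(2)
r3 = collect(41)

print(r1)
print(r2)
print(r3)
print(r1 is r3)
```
[7, 2, 41]
[7, 2, 41]
[7, 2, 41]
True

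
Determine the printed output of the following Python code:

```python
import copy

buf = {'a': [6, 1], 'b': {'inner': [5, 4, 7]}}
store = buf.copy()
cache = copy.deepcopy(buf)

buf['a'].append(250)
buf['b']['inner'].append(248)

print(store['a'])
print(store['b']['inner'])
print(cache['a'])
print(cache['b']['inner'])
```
[6, 1, 250]
[5, 4, 7, 248]
[6, 1]
[5, 4, 7]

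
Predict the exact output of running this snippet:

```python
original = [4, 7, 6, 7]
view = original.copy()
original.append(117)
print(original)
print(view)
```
[4, 7, 6, 7, 117]
[4, 7, 6, 7]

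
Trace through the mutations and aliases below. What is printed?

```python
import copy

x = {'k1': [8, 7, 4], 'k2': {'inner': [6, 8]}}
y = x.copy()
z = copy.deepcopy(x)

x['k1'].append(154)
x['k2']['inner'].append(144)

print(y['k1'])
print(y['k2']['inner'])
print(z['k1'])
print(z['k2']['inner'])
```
[8, 7, 4, 154]
[6, 8, 144]
[8, 7, 4]
[6, 8]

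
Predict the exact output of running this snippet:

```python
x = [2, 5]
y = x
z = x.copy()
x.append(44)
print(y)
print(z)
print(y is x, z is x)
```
[2, 5, 44]
[2, 5]
True False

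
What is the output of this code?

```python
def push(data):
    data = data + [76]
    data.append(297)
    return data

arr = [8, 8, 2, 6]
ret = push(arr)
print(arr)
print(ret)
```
[8, 8, 2, 6]
[8, 8, 2, 6, 76, 297]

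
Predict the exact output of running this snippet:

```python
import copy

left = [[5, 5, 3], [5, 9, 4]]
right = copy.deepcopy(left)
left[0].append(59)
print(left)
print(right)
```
[[5, 5, 3, 59], [5, 9, 4]]
[[5, 5, 3], [5, 9, 4]]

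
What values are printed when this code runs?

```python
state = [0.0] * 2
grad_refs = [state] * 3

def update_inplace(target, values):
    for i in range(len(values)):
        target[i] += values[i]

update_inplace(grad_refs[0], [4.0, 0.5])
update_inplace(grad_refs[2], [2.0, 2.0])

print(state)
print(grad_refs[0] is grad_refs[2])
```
[6.0, 2.5]
True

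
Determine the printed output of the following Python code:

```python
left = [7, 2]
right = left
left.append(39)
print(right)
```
[7, 2, 39]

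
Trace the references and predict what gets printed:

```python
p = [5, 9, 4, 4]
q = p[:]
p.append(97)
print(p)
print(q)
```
[5, 9, 4, 4, 97]
[5, 9, 4, 4]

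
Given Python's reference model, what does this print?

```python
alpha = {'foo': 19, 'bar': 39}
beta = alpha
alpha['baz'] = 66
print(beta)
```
{'foo': 19, 'bar': 39, 'baz': 66}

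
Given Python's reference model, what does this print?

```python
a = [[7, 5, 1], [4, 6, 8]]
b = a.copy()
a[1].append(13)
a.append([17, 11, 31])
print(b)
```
[[7, 5, 1], [4, 6, 8, 13]]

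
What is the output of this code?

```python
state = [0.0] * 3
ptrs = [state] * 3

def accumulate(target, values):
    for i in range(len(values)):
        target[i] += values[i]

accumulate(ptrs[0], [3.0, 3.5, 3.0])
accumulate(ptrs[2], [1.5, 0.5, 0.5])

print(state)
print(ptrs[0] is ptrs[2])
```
[4.5, 4.0, 3.5]
True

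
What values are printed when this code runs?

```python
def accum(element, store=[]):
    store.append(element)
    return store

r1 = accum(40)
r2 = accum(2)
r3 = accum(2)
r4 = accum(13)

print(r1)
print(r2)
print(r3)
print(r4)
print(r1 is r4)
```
[40, 2, 2, 13]
[40, 2, 2, 13]
[40, 2, 2, 13]
[40, 2, 2, 13]
True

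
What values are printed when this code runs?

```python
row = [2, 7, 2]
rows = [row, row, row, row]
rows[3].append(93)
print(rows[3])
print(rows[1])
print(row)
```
[2, 7, 2, 93]
[2, 7, 2, 93]
[2, 7, 2, 93]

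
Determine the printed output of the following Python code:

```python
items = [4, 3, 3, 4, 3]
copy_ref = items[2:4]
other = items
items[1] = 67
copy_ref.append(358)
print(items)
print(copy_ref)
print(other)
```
[4, 67, 3, 4, 3]
[3, 4, 358]
[4, 67, 3, 4, 3]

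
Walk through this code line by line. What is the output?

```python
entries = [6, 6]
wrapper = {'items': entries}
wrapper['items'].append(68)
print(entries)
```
[6, 6, 68]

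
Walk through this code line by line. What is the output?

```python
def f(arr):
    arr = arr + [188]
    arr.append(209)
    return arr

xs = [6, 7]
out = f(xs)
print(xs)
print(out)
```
[6, 7]
[6, 7, 188, 209]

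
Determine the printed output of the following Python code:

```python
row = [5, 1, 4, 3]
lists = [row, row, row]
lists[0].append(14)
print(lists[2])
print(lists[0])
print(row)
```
[5, 1, 4, 3, 14]
[5, 1, 4, 3, 14]
[5, 1, 4, 3, 14]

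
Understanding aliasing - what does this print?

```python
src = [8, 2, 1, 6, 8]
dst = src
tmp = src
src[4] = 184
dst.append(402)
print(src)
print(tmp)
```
[8, 2, 1, 6, 184, 402]
[8, 2, 1, 6, 184, 402]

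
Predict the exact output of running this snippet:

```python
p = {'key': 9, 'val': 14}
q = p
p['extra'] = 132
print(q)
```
{'key': 9, 'val': 14, 'extra': 132}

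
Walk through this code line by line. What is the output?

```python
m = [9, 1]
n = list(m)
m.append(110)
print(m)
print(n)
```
[9, 1, 110]
[9, 1]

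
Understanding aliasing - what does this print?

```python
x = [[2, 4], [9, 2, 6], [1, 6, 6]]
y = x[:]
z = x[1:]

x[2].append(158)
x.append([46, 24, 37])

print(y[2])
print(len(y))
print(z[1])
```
[1, 6, 6, 158]
3
[1, 6, 6, 158]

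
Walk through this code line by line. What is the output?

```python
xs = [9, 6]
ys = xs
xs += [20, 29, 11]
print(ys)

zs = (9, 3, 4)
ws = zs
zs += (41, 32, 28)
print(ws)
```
[9, 6, 20, 29, 11]
(9, 3, 4)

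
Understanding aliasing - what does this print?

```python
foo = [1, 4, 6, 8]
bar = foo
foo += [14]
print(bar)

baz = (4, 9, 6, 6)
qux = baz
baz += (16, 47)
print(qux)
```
[1, 4, 6, 8, 14]
(4, 9, 6, 6)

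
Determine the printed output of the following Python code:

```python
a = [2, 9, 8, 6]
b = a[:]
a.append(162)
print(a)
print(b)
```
[2, 9, 8, 6, 162]
[2, 9, 8, 6]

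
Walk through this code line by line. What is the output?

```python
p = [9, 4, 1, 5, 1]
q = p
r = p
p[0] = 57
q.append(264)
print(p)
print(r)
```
[57, 4, 1, 5, 1, 264]
[57, 4, 1, 5, 1, 264]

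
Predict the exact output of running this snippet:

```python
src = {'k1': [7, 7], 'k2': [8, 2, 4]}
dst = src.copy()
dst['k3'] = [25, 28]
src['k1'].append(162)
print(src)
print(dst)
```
{'k1': [7, 7, 162], 'k2': [8, 2, 4]}
{'k1': [7, 7, 162], 'k2': [8, 2, 4], 'k3': [25, 28]}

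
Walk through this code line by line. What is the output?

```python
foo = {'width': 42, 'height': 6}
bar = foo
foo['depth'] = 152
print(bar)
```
{'width': 42, 'height': 6, 'depth': 152}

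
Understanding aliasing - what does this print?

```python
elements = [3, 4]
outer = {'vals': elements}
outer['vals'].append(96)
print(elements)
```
[3, 4, 96]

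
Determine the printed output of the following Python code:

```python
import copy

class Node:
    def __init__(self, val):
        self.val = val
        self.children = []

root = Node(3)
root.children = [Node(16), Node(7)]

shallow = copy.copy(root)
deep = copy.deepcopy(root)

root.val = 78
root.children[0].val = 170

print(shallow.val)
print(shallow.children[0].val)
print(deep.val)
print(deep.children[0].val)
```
3
170
3
16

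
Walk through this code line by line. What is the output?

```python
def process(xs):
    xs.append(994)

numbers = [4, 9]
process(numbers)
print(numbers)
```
[4, 9, 994]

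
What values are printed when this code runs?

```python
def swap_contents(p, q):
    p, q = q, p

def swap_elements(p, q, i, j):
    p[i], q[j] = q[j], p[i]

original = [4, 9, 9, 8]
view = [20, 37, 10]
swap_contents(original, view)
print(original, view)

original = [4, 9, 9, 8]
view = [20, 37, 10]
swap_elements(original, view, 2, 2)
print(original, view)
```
[4, 9, 9, 8] [20, 37, 10]
[4, 9, 10, 8] [20, 37, 9]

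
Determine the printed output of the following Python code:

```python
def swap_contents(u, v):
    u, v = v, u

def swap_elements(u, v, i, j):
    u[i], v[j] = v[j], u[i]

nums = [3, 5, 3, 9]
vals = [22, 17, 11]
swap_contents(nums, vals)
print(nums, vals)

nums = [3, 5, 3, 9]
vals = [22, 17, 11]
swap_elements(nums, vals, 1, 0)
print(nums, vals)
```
[3, 5, 3, 9] [22, 17, 11]
[3, 22, 3, 9] [5, 17, 11]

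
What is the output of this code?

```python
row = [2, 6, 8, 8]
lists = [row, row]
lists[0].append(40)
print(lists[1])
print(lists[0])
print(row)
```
[2, 6, 8, 8, 40]
[2, 6, 8, 8, 40]
[2, 6, 8, 8, 40]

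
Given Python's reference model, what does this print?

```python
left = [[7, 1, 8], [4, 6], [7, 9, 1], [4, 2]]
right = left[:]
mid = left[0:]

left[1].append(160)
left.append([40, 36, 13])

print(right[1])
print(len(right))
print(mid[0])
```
[4, 6, 160]
4
[7, 1, 8]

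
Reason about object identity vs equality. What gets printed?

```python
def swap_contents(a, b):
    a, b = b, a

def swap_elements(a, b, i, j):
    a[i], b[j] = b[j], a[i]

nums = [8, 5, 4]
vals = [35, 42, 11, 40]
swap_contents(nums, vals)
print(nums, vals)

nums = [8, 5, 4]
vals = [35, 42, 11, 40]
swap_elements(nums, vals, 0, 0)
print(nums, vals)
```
[8, 5, 4] [35, 42, 11, 40]
[35, 5, 4] [8, 42, 11, 40]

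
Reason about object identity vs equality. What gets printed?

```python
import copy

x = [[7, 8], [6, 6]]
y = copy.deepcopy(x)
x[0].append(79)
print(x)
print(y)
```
[[7, 8, 79], [6, 6]]
[[7, 8], [6, 6]]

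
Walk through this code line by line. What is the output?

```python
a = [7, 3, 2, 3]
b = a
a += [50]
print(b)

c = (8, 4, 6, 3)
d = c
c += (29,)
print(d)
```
[7, 3, 2, 3, 50]
(8, 4, 6, 3)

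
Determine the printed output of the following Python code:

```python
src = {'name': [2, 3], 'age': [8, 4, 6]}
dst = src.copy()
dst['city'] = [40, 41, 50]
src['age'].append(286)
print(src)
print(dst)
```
{'name': [2, 3], 'age': [8, 4, 6, 286]}
{'name': [2, 3], 'age': [8, 4, 6, 286], 'city': [40, 41, 50]}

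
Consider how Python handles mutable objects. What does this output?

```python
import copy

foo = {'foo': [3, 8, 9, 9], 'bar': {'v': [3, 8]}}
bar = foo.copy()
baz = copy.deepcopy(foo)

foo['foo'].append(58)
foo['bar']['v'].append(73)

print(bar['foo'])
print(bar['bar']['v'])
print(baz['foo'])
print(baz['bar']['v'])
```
[3, 8, 9, 9, 58]
[3, 8, 73]
[3, 8, 9, 9]
[3, 8]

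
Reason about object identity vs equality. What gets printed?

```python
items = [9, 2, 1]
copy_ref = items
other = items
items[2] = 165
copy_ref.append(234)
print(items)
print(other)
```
[9, 2, 165, 234]
[9, 2, 165, 234]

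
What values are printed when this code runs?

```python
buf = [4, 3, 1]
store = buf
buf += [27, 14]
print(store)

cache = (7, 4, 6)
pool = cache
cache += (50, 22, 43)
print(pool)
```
[4, 3, 1, 27, 14]
(7, 4, 6)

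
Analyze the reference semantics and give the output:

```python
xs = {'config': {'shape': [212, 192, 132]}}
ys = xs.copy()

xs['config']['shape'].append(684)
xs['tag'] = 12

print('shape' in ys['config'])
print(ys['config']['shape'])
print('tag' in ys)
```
True
[212, 192, 132, 684]
False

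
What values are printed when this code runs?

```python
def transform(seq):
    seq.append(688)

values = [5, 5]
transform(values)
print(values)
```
[5, 5, 688]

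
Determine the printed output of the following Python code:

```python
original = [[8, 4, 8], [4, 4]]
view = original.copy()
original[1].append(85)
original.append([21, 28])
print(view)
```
[[8, 4, 8], [4, 4, 85]]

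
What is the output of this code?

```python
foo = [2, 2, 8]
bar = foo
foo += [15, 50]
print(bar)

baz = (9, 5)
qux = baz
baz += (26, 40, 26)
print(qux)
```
[2, 2, 8, 15, 50]
(9, 5)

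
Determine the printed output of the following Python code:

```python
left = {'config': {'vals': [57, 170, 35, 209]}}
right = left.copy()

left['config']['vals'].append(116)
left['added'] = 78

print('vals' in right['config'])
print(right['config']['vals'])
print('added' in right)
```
True
[57, 170, 35, 209, 116]
False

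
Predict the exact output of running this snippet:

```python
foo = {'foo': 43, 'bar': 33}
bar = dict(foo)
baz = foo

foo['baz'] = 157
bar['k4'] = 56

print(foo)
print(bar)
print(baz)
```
{'foo': 43, 'bar': 33, 'baz': 157}
{'foo': 43, 'bar': 33, 'k4': 56}
{'foo': 43, 'bar': 33, 'baz': 157}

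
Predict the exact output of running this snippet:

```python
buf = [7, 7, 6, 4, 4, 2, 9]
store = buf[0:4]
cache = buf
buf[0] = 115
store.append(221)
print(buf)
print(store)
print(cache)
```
[115, 7, 6, 4, 4, 2, 9]
[7, 7, 6, 4, 221]
[115, 7, 6, 4, 4, 2, 9]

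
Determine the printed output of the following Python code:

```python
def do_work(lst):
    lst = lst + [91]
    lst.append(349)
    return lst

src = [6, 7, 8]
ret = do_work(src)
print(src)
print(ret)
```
[6, 7, 8]
[6, 7, 8, 91, 349]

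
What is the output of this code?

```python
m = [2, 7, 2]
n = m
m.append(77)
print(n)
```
[2, 7, 2, 77]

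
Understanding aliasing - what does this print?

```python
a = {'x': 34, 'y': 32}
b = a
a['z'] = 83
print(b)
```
{'x': 34, 'y': 32, 'z': 83}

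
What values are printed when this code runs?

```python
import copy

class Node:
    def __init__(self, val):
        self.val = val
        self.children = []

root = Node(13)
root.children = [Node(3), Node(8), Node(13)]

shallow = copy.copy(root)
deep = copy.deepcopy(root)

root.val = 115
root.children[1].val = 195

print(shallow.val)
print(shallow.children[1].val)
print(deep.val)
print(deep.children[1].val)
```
13
195
13
8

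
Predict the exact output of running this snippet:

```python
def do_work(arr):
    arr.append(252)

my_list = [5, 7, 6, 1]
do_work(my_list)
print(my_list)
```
[5, 7, 6, 1, 252]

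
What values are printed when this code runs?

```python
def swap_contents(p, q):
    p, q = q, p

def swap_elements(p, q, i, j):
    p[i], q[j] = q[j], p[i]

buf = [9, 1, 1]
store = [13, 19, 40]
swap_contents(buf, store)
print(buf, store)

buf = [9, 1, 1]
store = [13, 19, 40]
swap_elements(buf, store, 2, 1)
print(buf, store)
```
[9, 1, 1] [13, 19, 40]
[9, 1, 19] [13, 1, 40]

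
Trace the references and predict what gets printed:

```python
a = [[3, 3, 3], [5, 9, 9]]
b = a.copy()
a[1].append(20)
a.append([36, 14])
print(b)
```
[[3, 3, 3], [5, 9, 9, 20]]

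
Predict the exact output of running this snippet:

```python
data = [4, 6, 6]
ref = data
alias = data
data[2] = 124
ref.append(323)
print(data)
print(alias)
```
[4, 6, 124, 323]
[4, 6, 124, 323]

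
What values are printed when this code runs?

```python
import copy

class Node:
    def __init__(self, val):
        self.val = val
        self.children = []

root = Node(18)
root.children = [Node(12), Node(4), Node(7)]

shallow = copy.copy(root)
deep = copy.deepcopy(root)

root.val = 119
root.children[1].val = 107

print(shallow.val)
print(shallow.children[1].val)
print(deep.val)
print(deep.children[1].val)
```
18
107
18
4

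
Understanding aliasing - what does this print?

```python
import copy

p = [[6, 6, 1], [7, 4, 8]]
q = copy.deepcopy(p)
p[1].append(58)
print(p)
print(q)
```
[[6, 6, 1], [7, 4, 8, 58]]
[[6, 6, 1], [7, 4, 8]]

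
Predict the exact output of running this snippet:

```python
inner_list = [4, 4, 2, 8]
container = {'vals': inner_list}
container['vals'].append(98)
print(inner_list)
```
[4, 4, 2, 8, 98]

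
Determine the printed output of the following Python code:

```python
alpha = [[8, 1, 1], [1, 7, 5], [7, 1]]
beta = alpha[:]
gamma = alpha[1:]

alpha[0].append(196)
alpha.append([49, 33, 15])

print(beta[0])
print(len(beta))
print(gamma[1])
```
[8, 1, 1, 196]
3
[7, 1]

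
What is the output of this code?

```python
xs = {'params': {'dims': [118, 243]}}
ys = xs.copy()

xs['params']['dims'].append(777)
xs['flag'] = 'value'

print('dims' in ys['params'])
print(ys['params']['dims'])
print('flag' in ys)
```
True
[118, 243, 777]
False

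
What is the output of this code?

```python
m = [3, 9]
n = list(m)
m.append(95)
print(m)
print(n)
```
[3, 9, 95]
[3, 9]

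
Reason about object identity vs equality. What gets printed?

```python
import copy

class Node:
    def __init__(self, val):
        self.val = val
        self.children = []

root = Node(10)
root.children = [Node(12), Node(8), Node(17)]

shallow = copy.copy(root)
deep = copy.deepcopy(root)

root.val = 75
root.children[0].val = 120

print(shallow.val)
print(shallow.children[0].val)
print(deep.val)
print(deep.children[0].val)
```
10
120
10
12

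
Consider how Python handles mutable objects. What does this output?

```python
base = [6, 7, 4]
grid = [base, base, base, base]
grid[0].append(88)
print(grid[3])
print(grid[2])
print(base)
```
[6, 7, 4, 88]
[6, 7, 4, 88]
[6, 7, 4, 88]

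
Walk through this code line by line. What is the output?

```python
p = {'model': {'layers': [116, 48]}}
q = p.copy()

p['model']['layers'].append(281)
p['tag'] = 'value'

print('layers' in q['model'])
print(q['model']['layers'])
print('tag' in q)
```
True
[116, 48, 281]
False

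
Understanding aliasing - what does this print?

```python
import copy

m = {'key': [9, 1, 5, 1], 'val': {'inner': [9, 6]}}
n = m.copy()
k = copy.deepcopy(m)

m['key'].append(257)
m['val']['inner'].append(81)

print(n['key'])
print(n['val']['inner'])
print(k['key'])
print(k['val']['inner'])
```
[9, 1, 5, 1, 257]
[9, 6, 81]
[9, 1, 5, 1]
[9, 6]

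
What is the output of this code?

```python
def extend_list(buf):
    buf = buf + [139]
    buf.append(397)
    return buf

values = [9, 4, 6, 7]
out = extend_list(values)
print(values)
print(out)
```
[9, 4, 6, 7]
[9, 4, 6, 7, 139, 397]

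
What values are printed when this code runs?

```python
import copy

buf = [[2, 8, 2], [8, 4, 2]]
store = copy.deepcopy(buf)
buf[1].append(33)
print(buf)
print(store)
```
[[2, 8, 2], [8, 4, 2, 33]]
[[2, 8, 2], [8, 4, 2]]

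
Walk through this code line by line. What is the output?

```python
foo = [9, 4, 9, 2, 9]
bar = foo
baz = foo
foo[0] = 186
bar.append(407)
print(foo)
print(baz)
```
[186, 4, 9, 2, 9, 407]
[186, 4, 9, 2, 9, 407]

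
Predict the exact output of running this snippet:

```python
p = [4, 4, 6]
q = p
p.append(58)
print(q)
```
[4, 4, 6, 58]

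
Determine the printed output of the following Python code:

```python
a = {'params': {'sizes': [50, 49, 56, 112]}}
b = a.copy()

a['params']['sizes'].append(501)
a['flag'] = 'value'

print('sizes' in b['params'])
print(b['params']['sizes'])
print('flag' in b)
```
True
[50, 49, 56, 112, 501]
False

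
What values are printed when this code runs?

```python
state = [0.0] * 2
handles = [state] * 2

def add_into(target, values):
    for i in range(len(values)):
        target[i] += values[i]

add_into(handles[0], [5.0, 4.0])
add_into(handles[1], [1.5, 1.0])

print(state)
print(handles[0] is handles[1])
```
[6.5, 5.0]
True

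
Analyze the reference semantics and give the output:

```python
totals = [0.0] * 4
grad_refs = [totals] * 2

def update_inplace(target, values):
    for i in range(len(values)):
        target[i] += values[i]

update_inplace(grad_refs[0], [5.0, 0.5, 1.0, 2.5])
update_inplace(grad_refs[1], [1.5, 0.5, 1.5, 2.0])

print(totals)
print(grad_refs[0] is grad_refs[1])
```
[6.5, 1.0, 2.5, 4.5]
True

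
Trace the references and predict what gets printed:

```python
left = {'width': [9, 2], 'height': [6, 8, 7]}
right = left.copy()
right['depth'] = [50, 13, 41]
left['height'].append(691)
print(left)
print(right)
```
{'width': [9, 2], 'height': [6, 8, 7, 691]}
{'width': [9, 2], 'height': [6, 8, 7, 691], 'depth': [50, 13, 41]}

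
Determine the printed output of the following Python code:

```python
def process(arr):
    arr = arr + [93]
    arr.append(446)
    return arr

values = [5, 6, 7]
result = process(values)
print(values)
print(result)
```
[5, 6, 7]
[5, 6, 7, 93, 446]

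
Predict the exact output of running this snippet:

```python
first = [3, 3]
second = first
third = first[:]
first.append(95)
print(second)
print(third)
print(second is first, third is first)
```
[3, 3, 95]
[3, 3]
True False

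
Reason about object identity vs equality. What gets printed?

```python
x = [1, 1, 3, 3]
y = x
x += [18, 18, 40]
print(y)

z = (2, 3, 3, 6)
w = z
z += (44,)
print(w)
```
[1, 1, 3, 3, 18, 18, 40]
(2, 3, 3, 6)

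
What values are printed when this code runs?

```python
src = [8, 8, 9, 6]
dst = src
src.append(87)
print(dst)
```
[8, 8, 9, 6, 87]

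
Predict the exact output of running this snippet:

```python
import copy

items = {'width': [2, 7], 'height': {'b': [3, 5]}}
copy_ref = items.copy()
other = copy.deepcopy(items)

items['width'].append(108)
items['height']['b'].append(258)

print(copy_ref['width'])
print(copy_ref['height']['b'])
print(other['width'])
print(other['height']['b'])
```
[2, 7, 108]
[3, 5, 258]
[2, 7]
[3, 5]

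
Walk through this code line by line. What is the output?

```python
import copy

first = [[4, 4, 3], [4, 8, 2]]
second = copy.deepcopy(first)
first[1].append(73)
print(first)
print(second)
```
[[4, 4, 3], [4, 8, 2, 73]]
[[4, 4, 3], [4, 8, 2]]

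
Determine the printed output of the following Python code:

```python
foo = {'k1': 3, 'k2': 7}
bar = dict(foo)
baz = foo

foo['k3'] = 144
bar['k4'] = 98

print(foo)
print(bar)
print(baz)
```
{'k1': 3, 'k2': 7, 'k3': 144}
{'k1': 3, 'k2': 7, 'k4': 98}
{'k1': 3, 'k2': 7, 'k3': 144}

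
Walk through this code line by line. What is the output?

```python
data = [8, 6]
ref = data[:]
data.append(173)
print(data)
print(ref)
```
[8, 6, 173]
[8, 6]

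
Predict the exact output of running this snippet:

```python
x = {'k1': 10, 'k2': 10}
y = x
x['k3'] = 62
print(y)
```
{'k1': 10, 'k2': 10, 'k3': 62}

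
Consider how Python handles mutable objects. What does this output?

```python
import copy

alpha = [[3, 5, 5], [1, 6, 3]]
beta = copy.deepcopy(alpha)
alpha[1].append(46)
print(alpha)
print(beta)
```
[[3, 5, 5], [1, 6, 3, 46]]
[[3, 5, 5], [1, 6, 3]]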